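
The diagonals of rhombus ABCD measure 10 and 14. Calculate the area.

Area of a rhombus = (d1 * d2) / 2
Area = (10 * 14) / 2
Area = 140 / 2
Area = 70

70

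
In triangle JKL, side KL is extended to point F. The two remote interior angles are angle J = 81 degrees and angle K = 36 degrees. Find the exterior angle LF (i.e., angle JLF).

By the exterior angle theorem, an exterior angle of a triangle equals the sum of the two remote interior angles.
Exterior angle = angle J + angle K
Exterior angle = 81 + 36 = 117 degrees

117 degrees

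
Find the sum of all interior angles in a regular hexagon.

The sum of interior angles of an n-sided polygon is (n - 2) * 180.
For n = 6: (6 - 2) * 180 = 4 * 180 = 720 degrees.

720 degrees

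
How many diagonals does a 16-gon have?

The number of diagonals in an n-gon is n(n - 3)/2.
For n = 16: 16(16 - 3)/2 = 16 × 13 / 2 = 104.

104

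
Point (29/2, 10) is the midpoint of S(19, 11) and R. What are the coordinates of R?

Using the midpoint formula: M = ((x1 + x2)/2, (y1 + y2)/2)
We know M = (29/2, 10) and S = (19, 11)
For x: 29/2 = (19 + x2)/2, so x2 = 2*29/2 - 19 = 10
For y: 10 = (11 + y2)/2, so y2 = 2*10 - 11 = 9
R = (10, 9)

(10, 9)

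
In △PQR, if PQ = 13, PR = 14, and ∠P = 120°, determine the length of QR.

When two sides and the included angle are known, the law of cosines gives the third side.
c^2 = a^2 + b^2 - 2ab cos(C) generalizes the Pythagorean theorem to non-right triangles.
Here: QR^2 = 169 + 196 - 364*(-1/2) = 547
QR = sqrt(547)

sqrt(547)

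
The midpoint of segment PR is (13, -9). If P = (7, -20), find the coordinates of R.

Using the midpoint formula: M = ((x1 + x2)/2, (y1 + y2)/2)
We know M = (13, -9) and P = (7, -20)
For x: 13 = (7 + x2)/2, so x2 = 2*13 - 7 = 19
For y: -9 = (-20 + y2)/2, so y2 = 2*-9 - -20 = 2
R = (19, 2)

(19, 2)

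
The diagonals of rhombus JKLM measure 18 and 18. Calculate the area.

The diagonals of a rhombus divide it into four right triangles.
Each triangle has legs 18/ 2 = 9 and 18/2 = 9, so each has area (1/2)*9*9 = 81/2.
Four such triangles give total area = (d1 * d2) / 2 = 162.

162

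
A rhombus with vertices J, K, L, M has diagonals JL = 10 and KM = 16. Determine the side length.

Half-diagonals are 5 and 8. side = sqrt(5^2 + 8^2) = sqrt(89)

sqrt(89)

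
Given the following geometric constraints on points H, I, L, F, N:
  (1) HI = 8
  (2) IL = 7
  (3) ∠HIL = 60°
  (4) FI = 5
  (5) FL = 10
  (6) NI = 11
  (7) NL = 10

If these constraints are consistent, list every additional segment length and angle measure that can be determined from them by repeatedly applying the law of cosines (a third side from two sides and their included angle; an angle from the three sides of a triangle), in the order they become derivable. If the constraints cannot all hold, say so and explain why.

The constraints are consistent. Derivable facts, in order:
After 1 step:
- HL = √57
- ∠FIL = 111.8°
- ∠FLI = 27.66°
- ∠IFL = 40.54°
- ∠ILN = 78.46°
- ∠INL = 38.57°
- ∠LIN = 62.96°
After 2 steps:
- ∠HLI = 66.59°
- ∠IHL = 53.41°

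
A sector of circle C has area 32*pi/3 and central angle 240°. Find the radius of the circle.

The sector covers 240°/360° = 2/3 of the full circle.
Full circle area = 32*pi/3 / 2/3 = 16*pi.
Since full area = πr², we get r² = 16*pi/π = 16, so r = 4.

4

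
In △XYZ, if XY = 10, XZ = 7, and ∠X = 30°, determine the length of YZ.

By the law of cosines: YZ^2 = XY^2 + XZ^2 - 2*XY*XZ*cos(X)
YZ^2 = 10^2 + 7^2 - 2*10*7*cos(30°)
YZ^2 = 100 + 49 - 140*(sqrt(3)/2)
YZ^2 = 149 - 70*sqrt(3)
YZ = sqrt(149 - 70*sqrt(3))

sqrt(149 - 70*sqrt(3))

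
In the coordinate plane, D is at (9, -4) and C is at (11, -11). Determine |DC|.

d = sqrt((11 - 9)^2 + (-11 - -4)^2)
d = sqrt(2^2 + -7^2)
d = sqrt(4 + 49)
d = sqrt(53)

sqrt(53)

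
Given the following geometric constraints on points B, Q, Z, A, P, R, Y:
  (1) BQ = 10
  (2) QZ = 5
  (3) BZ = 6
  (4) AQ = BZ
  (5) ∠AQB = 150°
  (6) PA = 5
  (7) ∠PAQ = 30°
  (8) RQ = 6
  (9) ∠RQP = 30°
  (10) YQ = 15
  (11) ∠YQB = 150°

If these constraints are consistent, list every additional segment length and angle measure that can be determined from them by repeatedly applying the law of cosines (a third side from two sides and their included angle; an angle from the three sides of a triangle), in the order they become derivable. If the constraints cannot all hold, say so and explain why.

The constraints are consistent. Derivable facts, in order:
After 1 step:
- BA ≈ 15.49
- BY ≈ 24.18
- QP ≈ 3.01
- ∠BQZ = 27.13°
- ∠BZQ = 130.54°
- ∠QBZ = 22.33°
After 2 steps:
- PR ≈ 3.71
- ∠ABQ = 11.17°
- ∠APQ = 93.74°
- ∠AQP = 56.26°
- ∠BAQ = 18.83°
- ∠BYQ = 11.93°
- ∠QBY = 18.07°
After 3 steps:
- ∠PRQ = 23.87°
- ∠QPR = 126.13°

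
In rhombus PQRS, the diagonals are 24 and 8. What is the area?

Area of a rhombus = (d1 * d2) / 2
Area = (24 * 8) / 2
Area = 192 / 2
Area = 96

96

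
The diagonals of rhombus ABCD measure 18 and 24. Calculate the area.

Area = (18 * 24) / 2 = 432 / 2 = 216

216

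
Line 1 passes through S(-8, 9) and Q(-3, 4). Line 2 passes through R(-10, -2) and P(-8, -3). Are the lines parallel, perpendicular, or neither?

Slope of line 1: m1 = (4 - 9)/(-3 - -8) = -5/5 = -1
Slope of line 2: m2 = (-3 - -2)/(-8 - -10) = -1/2 = -1/2
m1 != m2 and m1*m2 = 1/2 != -1. Neither.

Neither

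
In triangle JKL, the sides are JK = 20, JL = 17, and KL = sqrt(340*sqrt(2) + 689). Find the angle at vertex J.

When all three sides of a triangle are known, the law of cosines can be rearranged to find any angle.
cos(C) = (a² + b² - c²) / (2ab) gives cos(J) = -sqrt(2)/2.
Taking the inverse cosine: J = 135°.

135°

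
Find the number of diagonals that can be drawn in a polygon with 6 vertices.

Each of the 6 vertices connects to 3 non-adjacent vertices via diagonals.
Total connections = 6 × 3 = 18, but each diagonal is counted twice.
Number of diagonals = 18 / 2 = 9.

9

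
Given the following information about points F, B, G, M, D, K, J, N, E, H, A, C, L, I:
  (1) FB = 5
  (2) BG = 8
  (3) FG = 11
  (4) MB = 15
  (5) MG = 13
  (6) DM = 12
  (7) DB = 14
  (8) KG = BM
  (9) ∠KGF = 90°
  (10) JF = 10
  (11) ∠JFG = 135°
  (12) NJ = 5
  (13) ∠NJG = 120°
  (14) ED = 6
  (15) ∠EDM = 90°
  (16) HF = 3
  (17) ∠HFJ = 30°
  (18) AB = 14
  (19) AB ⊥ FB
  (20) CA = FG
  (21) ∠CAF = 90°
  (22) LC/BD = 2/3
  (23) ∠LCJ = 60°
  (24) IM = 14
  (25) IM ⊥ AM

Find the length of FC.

From the given relations: CA = FG = 11.
Step 1: By the law of cosines on triangle FBA: FA² = 5² + 14² − 2·5·14·cos(90°) = 221, so FA ≈ 14.87.
Step 2: By the law of cosines on triangle FAC: FC² = 14.87² + 11² − 2·14.87·11·cos(90°) = 342, so FC = 3·√38.

Therefore, the length of FC = 3·√38.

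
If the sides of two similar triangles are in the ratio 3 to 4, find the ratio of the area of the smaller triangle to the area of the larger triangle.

The ratio of areas of similar triangles equals the square of the side ratio.
Side ratio = 3:4
Area ratio = (3/4)^2 = 9/16 = 9:16

9:16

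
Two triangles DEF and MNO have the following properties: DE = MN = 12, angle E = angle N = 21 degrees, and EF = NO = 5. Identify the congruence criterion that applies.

Consider the given information: DE = MN = 12, angle E = angle N = 21 degrees, and EF = NO = 5
This is not AAS or HL: AAS requires two angles and a non-included side. HL only applies to right triangles with matching hypotenuse and leg.
The correct criterion is SAS. Two pairs of corresponding sides and the included angle are equal (Side-Angle-Side).

SAS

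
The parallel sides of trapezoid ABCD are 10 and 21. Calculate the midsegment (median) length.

The midsegment (median) of a trapezoid connects the midpoints of the non-parallel sides.
Its length is the average of the two bases: (10 + 21) / 2 = 31/2.

31/2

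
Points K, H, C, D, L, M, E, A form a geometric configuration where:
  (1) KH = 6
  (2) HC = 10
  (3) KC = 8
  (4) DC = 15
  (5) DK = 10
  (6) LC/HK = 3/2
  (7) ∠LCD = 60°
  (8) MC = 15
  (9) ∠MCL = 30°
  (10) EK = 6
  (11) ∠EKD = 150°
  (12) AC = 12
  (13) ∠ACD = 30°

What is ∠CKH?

Step 1: By the inverse law of cosines on triangle CKH: cos(∠CKH) = (8² + 6² − 10²) / (2·8·6) = 0/96 = 0, so ∠CKH = 90°.

Therefore, the measure of angle ∠CKH = 90°.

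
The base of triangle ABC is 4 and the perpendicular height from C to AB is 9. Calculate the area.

Area = (1/2)(4)(9) = 18

18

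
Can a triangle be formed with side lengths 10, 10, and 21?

Check the triangle inequality: 10 + 10 = 20 ≤ 21.
Since the sum of two sides does not exceed the third, no triangle can be formed.

No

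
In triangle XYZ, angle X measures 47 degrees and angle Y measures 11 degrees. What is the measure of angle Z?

The interior angles sum to 180°: angle Z = 180 - 47 - 11 = 122°.
The triangle is obtuse (angles 47°, 11°, 122°).

122 degrees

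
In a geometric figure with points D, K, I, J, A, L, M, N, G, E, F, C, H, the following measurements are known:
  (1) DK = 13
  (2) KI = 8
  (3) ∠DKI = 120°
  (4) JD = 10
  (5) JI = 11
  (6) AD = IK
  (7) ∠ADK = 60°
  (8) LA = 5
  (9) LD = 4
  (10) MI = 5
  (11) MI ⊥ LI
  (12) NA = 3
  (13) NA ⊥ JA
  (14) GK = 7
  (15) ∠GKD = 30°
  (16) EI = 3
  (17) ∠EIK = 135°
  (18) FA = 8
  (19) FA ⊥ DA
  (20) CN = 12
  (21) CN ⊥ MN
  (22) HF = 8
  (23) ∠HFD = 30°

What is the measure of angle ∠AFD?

From the given relations: AD = IK = 8.
Step 1: By the law of cosines on triangle FAD: FD² = 8² + 8² − 2·8·8·cos(90°) = 128, so FD = 8·√2.
Step 2: By the inverse law of cosines on triangle AFD: cos(∠AFD) = (8² + (8·√2)² − 8²) / (2·8·8·√2) = 128/181.02 = 0.7071, so ∠AFD = 45°.

Therefore, the measure of angle ∠AFD = 45°.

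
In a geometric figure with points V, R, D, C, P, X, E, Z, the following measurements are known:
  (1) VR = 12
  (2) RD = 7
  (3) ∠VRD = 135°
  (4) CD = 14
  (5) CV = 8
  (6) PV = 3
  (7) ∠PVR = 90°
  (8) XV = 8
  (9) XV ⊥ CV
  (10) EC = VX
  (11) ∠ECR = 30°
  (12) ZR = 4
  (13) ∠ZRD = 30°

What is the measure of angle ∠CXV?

Step 1: By the law of cosines on triangle XVC: XC² = 8² + 8² − 2·8·8·cos(90°) = 128, so XC = 8·√2.
Step 2: By the inverse law of cosines on triangle CXV: cos(∠CXV) = ((8·√2)² + 8² − 8²) / (2·8·√2·8) = 128/181.02 = 0.7071, so ∠CXV = 45°.

Therefore, the measure of angle ∠CXV = 45°.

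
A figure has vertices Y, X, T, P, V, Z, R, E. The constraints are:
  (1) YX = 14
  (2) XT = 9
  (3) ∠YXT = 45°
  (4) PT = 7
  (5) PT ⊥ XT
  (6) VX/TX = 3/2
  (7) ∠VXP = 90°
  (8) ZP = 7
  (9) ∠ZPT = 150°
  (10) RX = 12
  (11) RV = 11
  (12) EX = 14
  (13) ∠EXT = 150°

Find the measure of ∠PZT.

Step 1: By the law of cosines on triangle ZPT: ZT² = 7² + 7² − 2·7·7·cos(150°) = 182.87, so ZT ≈ 13.52.
Step 2: By the inverse law of cosines on triangle PZT: cos(∠PZT) = (7² + 13.52² − 7²) / (2·7·13.52) = 182.87/189.32 = 0.9659, so ∠PZT = 15°.

Therefore, the measure of angle ∠PZT = 15°.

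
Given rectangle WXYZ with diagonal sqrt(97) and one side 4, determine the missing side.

Using the Pythagorean theorem: d^2 = a^2 + b^2
b^2 = d^2 - a^2
b^2 = 97 - 16
b^2 = 81
b = sqrt(81) = 9

9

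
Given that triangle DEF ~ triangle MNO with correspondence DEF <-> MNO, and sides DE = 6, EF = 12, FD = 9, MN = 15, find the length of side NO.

Similar triangles have proportional sides. Setting up the proportion:
MN / DE = NO / EF
15 / 6 = NO / 12
NO = 12 * 15 / 6 = 30.

30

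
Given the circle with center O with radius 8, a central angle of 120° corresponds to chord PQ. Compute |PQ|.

Chord length = 2r sin(θ/2)
= 2 × 8 × sin(120°/2)
= 2 × 8 × sin(60°)
= 8*sqrt(3)

8*sqrt(3)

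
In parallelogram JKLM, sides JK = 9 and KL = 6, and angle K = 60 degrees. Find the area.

Area = a * b * sin(theta)
Area = 9 * 6 * sin(60 degrees)
Area = 54 * sqrt(3)/2
Area = 27*sqrt(3)

27*sqrt(3)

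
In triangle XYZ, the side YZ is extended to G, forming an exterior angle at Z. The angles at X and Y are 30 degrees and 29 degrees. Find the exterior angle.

Exterior angle = 30 + 29 = 59 degrees (exterior angle theorem).

59 degrees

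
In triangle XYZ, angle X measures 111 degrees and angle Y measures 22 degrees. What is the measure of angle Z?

angle Z = 180 - 111 - 22 = 47 degrees.

47 degrees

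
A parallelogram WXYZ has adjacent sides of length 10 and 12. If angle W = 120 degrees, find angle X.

Opposite sides of a parallelogram are parallel, so consecutive angles form co-interior angles on a transversal.
Co-interior angles sum to 180°, giving angle X = 180 - 120 = 60 degrees.

60 degrees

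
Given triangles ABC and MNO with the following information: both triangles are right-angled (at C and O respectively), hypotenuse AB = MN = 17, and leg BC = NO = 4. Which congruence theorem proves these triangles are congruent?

The given information provides:
both triangles are right-angled (at C and O respectively), hypotenuse AB = MN = 17, and leg BC = NO = 4
This matches the HL congruence theorem.
The hypotenuse and one leg of two right triangles are equal (Hypotenuse-Leg).

HL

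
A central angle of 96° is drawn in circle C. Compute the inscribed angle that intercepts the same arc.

An inscribed angle intercepts an arc from a point on the circle, while the central angle intercepts the same arc from the center.
The inscribed angle is always half the central angle: 96° / 2 = 48°.

48°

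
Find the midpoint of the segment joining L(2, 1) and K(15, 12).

The midpoint is the point halfway along the segment.
Move half the horizontal distance: 2 + (15 - 2)/2 = 2 + 13/2 = 17/2
Move half the vertical distance: 1 + (12 - 1)/2 = 1 + 11/2 = 13/2
Midpoint = (17/2, 13/2)

(17/2, 13/2)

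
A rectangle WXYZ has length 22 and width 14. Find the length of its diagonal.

d = sqrt(22^2 + 14^2) = sqrt(680) = 2*sqrt(170)

2*sqrt(170)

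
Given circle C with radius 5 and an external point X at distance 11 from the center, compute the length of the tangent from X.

The tangent, radius, and line from the external point to the center form a right triangle.
The right angle is where the tangent meets the radius.
By the Pythagorean theorem: tangent² + 5² = 11²
tangent² = 121 - 25 = 96
tangent = 4*sqrt(6)

4*sqrt(6)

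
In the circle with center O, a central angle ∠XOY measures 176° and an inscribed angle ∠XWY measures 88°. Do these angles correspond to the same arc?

By the inscribed angle theorem, if both angles subtend the same arc, the inscribed angle must be half the central angle.
Half of 176° = 88°, which equals the given inscribed angle of 88°.
Therefore, yes, they correspond to the same arc.

Yes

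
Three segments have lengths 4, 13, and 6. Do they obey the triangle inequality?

No.
The triangle inequality is violated: 4 + 6 = 10 ≤ 13.
These lengths cannot form a triangle.

No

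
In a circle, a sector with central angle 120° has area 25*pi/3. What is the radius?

The sector covers 120°/360° = 1/3 of the full circle.
Full circle area = 25*pi/3 / 1/3 = 25*pi.
Since full area = πr², we get r² = 25*pi/π = 25, so r = 5.

5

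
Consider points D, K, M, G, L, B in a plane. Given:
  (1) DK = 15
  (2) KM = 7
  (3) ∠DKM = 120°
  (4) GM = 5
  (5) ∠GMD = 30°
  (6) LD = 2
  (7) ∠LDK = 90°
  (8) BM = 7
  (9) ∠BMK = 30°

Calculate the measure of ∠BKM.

Step 1: By the law of cosines on triangle KMB: KB² = 7² + 7² − 2·7·7·cos(30°) = 13.13, so KB ≈ 3.62.
Step 2: By the inverse law of cosines on triangle BKM: cos(∠BKM) = (3.62² + 7² − 7²) / (2·3.62·7) = 13.13/50.73 = 0.2588, so ∠BKM = 75°.

Therefore, the measure of angle ∠BKM = 75°.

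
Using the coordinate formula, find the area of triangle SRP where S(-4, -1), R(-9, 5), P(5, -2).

The Shoelace formula computes the area from vertex coordinates by summing cross products.
For vertices (-4,-1), (-9,5), (5,-2):
Signed sum = -4*5 - -9*-1 + -9*-2 - 5*5 + 5*-1 - -4*-2
= -29 + -7 + -13 = -49
Area = (1/2)|-49| = 49/2.

49/2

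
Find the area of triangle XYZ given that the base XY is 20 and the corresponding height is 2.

A triangle's area is half the area of a rectangle with the same base and height.
Area = (1/2) * 20 * 2 = 20.

20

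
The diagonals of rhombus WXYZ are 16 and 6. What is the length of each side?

Half-diagonals are 8 and 3. side = sqrt(8^2 + 3^2) = sqrt(73)

sqrt(73)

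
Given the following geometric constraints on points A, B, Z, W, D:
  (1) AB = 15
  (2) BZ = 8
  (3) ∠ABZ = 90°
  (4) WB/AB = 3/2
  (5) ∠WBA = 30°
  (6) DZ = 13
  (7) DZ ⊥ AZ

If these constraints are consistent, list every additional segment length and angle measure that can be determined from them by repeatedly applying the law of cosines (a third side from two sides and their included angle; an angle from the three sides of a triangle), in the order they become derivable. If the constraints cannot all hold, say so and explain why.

The constraints are consistent. Derivable facts, in order:
After 1 step:
- AW ≈ 12.11
- AZ = 17
After 2 steps:
- AD ≈ 21.4
- ∠AWB = 38.26°
- ∠AZB = 61.93°
- ∠BAW = 111.74°
- ∠BAZ = 28.07°
After 3 steps:
- ∠ADZ = 52.59°
- ∠DAZ = 37.41°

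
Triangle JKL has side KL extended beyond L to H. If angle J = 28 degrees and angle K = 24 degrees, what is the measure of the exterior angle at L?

Exterior angle = 28 + 24 = 52 degrees (exterior angle theorem).

52 degrees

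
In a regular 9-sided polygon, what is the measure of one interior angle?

Each interior angle of a regular n-gon is (n - 2) * 180 / n.
For n = 9: (9 - 2) * 180 / 9 = 1260/9 = 140 degrees.

140 degrees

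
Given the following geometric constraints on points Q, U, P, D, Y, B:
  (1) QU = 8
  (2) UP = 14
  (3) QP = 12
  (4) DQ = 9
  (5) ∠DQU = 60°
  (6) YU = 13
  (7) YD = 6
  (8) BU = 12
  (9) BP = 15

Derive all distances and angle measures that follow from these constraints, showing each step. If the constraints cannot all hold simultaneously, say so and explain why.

The constraints are consistent.

Step 1: From UQ = 8, QD = 9, and ∠UQD = 60°, by the law of cosines:
  UD² = UQ² + QD² - 2·UQ·QD·cos(60°) = 64 + 81 - 72 = 73
  UD = √73

Step 2: From QP = 12, QU = 8, PU = 14, by the inverse law of cosines:
  cos(∠PQU) = (QP² + QU² - PU²) / (2·QP·QU)
  ∠PQU = 86.42°

Step 3: From UB = 12, UP = 14, BP = 15, by the inverse law of cosines:
  cos(∠BUP) = (UB² + UP² - BP²) / (2·UB·UP)
  ∠BUP = 69.99°

Step 4: From UP = 14, UQ = 8, PQ = 12, by the inverse law of cosines:
  cos(∠PUQ) = (UP² + UQ² - PQ²) / (2·UP·UQ)
  ∠PUQ = 58.81°

Step 5: From PB = 15, PU = 14, BU = 12, by the inverse law of cosines:
  cos(∠BPU) = (PB² + PU² - BU²) / (2·PB·PU)
  ∠BPU = 48.74°

Step 6: From PQ = 12, PU = 14, QU = 8, by the inverse law of cosines:
  cos(∠QPU) = (PQ² + PU² - QU²) / (2·PQ·PU)
  ∠QPU = 34.77°

Step 7: From BP = 15, BU = 12, PU = 14, by the inverse law of cosines:
  cos(∠PBU) = (BP² + BU² - PU²) / (2·BP·BU)
  ∠PBU = 61.28°

Step 8: From UD = √73, UQ = 8, DQ = 9, by the inverse law of cosines:
  cos(∠DUQ) = (UD² + UQ² - DQ²) / (2·UD·UQ)
  ∠DUQ = 65.82°

Step 9: From UD = √73, UY = 13, DY = 6, by the inverse law of cosines:
  cos(∠DUY) = (UD² + UY² - DY²) / (2·UD·UY)
  ∠DUY = 21.98°

Step 10: From DQ = 9, DU = √73, QU = 8, by the inverse law of cosines:
  cos(∠QDU) = (DQ² + DU² - QU²) / (2·DQ·DU)
  ∠QDU = 54.18°

Step 11: From DU = √73, DY = 6, UY = 13, by the inverse law of cosines:
  cos(∠UDY) = (DU² + DY² - UY²) / (2·DU·DY)
  ∠UDY = 125.82°

Step 12: From YD = 6, YU = 13, DU = √73, by the inverse law of cosines:
  cos(∠DYU) = (YD² + YU² - DU²) / (2·YD·YU)
  ∠DYU = 32.2°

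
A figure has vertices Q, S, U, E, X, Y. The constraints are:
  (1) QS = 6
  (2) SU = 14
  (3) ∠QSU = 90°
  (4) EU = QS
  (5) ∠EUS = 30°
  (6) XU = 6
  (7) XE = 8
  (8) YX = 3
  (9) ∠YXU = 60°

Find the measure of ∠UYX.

Step 1: By the law of cosines on triangle YXU: YU² = 3² + 6² − 2·3·6·cos(60°) = 27, so YU = 3·√3.
Step 2: By the inverse law of cosines on triangle UYX: cos(∠UYX) = ((3·√3)² + 3² − 6²) / (2·3·√3·3) = 0/31.18 = 0, so ∠UYX = 90°.

Therefore, the measure of angle ∠UYX = 90°.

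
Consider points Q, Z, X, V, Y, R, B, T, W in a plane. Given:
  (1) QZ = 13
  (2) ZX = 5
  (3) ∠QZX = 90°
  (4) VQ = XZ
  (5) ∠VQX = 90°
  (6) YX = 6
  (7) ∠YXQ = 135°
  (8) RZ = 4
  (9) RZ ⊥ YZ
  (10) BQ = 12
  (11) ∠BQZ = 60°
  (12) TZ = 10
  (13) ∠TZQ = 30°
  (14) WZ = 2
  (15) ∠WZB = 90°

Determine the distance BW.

Step 1: By the law of cosines on triangle ZQB: ZB² = 13² + 12² − 2·13·12·cos(60°) = 157, so ZB = √157.
Step 2: By the law of cosines on triangle BZW: BW² = √157² + 2² − 2·√157·2·cos(90°) = 161, so BW = √161.

Therefore, the length of BW = √161.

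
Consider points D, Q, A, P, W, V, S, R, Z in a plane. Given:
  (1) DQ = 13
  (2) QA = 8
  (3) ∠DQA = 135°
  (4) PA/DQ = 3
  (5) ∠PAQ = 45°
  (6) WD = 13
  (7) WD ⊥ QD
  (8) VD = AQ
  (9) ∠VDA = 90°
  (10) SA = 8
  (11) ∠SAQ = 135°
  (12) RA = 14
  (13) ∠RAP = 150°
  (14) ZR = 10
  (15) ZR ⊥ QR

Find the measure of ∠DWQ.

Step 1: By the law of cosines on triangle WDQ: WQ² = 13² + 13² − 2·13·13·cos(90°) = 338, so WQ = 13·√2.
Step 2: By the inverse law of cosines on triangle DWQ: cos(∠DWQ) = (13² + (13·√2)² − 13²) / (2·13·13·√2) = 338/478 = 0.7071, so ∠DWQ = 45°.

Therefore, the measure of angle ∠DWQ = 45°.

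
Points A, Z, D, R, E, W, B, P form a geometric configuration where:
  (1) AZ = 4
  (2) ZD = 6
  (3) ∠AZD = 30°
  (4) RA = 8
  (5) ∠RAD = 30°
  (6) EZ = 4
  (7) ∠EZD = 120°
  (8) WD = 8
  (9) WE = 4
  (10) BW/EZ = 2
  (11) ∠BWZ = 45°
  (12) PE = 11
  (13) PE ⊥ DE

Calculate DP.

Step 1: By the law of cosines on triangle EZD: ED² = 4² + 6² − 2·4·6·cos(120°) = 76, so ED = 2·√19.
Step 2: By the law of cosines on triangle DEP: DP² = (2·√19)² + 11² − 2·2·√19·11·cos(90°) = 197, so DP = √197.

Therefore, the length of DP = √197.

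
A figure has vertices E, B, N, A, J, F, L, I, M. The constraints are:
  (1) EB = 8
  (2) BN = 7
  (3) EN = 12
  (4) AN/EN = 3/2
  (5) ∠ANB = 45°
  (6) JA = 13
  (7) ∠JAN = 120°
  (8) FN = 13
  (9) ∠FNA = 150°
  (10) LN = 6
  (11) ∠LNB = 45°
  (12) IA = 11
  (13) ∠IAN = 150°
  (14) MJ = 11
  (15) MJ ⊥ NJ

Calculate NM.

From the given relations: AN = 3/2·EN = 3/2·12 = 18.
Step 1: By the law of cosines on triangle JAN: JN² = 13² + 18² − 2·13·18·cos(120°) = 727, so JN ≈ 26.96.
Step 2: By the law of cosines on triangle NJM: NM² = 26.96² + 11² − 2·26.96·11·cos(90°) = 848, so NM = 4·√53.

Therefore, the length of NM = 4·√53.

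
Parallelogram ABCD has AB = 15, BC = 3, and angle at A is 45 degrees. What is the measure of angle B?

Opposite sides of a parallelogram are parallel, so consecutive angles form co-interior angles on a transversal.
Co-interior angles sum to 180°, giving angle B = 180 - 45 = 135 degrees.

135 degrees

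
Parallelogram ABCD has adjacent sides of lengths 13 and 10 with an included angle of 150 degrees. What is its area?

The area of a parallelogram equals the product of two adjacent sides times the sine of the included angle.
This is because the height equals 10 * sin(150°) = 5.
Area = 13 * 5 = 65

65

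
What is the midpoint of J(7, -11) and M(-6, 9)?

The midpoint is the average of the coordinates:
x: (7 + -6)/2 = 1/2
y: (-11 + 9)/2 = -1
Midpoint = (1/2, -1)

(1/2, -1)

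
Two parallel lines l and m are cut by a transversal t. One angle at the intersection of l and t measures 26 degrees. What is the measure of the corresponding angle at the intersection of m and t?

When a transversal crosses parallel lines, angles in the same position at each intersection are called corresponding angles.
These are always equal, so the answer is 26 degrees.

26 degrees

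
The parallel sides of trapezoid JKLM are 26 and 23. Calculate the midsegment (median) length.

The midsegment (median) of a trapezoid connects the midpoints of the non-parallel sides.
Its length is the average of the two bases: (26 + 23) / 2 = 49/2.

49/2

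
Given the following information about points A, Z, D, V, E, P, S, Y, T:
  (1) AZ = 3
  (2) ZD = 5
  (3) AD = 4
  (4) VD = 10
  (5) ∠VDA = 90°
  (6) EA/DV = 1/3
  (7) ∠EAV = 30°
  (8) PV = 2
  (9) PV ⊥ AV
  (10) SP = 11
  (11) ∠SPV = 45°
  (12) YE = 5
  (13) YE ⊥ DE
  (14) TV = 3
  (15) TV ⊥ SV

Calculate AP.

Step 1: By the law of cosines on triangle VDA: VA² = 10² + 4² − 2·10·4·cos(90°) = 116, so VA = 2·√29.
Step 2: By the law of cosines on triangle AVP: AP² = (2·√29)² + 2² − 2·2·√29·2·cos(90°) = 120, so AP = 2·√30.

Therefore, the length of AP = 2·√30.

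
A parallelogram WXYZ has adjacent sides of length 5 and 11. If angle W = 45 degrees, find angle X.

Opposite sides of a parallelogram are parallel, so consecutive angles form co-interior angles on a transversal.
Co-interior angles sum to 180°, giving angle X = 180 - 45 = 135 degrees.

135 degrees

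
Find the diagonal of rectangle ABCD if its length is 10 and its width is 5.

Using the Pythagorean theorem:
d² = 10² + 5² = 100 + 25 = 125
d = sqrt(125) = 5*sqrt(5)

5*sqrt(5)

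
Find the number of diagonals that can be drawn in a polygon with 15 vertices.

Each of the 15 vertices connects to 12 non-adjacent vertices via diagonals.
Total connections = 15 × 12 = 180, but each diagonal is counted twice.
Number of diagonals = 180 / 2 = 90.

90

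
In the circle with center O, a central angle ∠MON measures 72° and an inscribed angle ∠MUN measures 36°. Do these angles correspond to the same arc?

By the inscribed angle theorem, if both angles subtend the same arc, the inscribed angle must be half the central angle.
Half of 72° = 36°, which equals the given inscribed angle of 36°.
Therefore, yes, they correspond to the same arc.

Yes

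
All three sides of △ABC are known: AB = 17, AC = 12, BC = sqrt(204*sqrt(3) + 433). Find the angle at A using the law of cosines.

cos(A) = (17² + 12² - (sqrt(204*sqrt(3) + 433))²) / (2 × 17 × 12) = -sqrt(3)/2, so A = arccos(-sqrt(3)/2) = 150°.

150°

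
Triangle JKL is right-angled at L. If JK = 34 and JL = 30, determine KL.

Rearranging the Pythagorean theorem to solve for the unknown leg:
leg^2 = hypotenuse^2 - known_leg^2 = 1156 - 900 = 256
leg = sqrt(256) = 16.

16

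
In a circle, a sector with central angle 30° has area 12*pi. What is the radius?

The sector covers 30°/360° = 1/12 of the full circle.
Full circle area = 12*pi / 1/12 = 144*pi.
Since full area = πr², we get r² = 144*pi/π = 144, so r = 12.

12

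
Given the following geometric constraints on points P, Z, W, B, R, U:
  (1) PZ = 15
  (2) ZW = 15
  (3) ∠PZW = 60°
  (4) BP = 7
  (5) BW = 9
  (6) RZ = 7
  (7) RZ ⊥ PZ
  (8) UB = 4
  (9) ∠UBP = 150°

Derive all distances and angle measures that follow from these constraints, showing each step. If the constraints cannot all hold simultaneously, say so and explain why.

The constraints are consistent.

Step 1: From PZ = 15, ZW = 15, and ∠PZW = 60°, by the law of cosines:
  PW² = PZ² + ZW² - 2·PZ·ZW·cos(60°) = 225 + 225 - 225 = 225
  PW = 15

Step 2: From PZ = 15, ZR = 7, and ∠PZR = 90°, by the law of cosines:
  PR² = PZ² + ZR² - 2·PZ·ZR·cos(90°) = 225 + 49 - 0 = 274
  PR ≈ 16.55

Step 3: From PB = 7, BU = 4, and ∠PBU = 150°, by the law of cosines:
  PU² = PB² + BU² - 2·PB·BU·cos(150°) = 49 + 16 + 48.5 = 113.5
  PU ≈ 10.65

Step 4: From PB = 7, PU = 10.65, BU = 4, by the inverse law of cosines:
  cos(∠BPU) = (PB² + PU² - BU²) / (2·PB·PU)
  ∠BPU = 10.82°

Step 5: From PB = 7, PW = 15, BW = 9, by the inverse law of cosines:
  cos(∠BPW) = (PB² + PW² - BW²) / (2·PB·PW)
  ∠BPW = 23.21°

Step 6: From PR = 16.55, PZ = 15, RZ = 7, by the inverse law of cosines:
  cos(∠RPZ) = (PR² + PZ² - RZ²) / (2·PR·PZ)
  ∠RPZ = 25.02°

Step 7: From PW = 15, PZ = 15, WZ = 15, by the inverse law of cosines:
  cos(∠WPZ) = (PW² + PZ² - WZ²) / (2·PW·PZ)
  ∠WPZ = 60°

Step 8: From WB = 9, WP = 15, BP = 7, by the inverse law of cosines:
  cos(∠BWP) = (WB² + WP² - BP²) / (2·WB·WP)
  ∠BWP = 17.85°

Step 9: From WP = 15, WZ = 15, PZ = 15, by the inverse law of cosines:
  cos(∠PWZ) = (WP² + WZ² - PZ²) / (2·WP·WZ)
  ∠PWZ = 60°

Step 10: From BP = 7, BW = 9, PW = 15, by the inverse law of cosines:
  cos(∠PBW) = (BP² + BW² - PW²) / (2·BP·BW)
  ∠PBW = 138.94°

Step 11: From RP = 16.55, RZ = 7, PZ = 15, by the inverse law of cosines:
  cos(∠PRZ) = (RP² + RZ² - PZ²) / (2·RP·RZ)
  ∠PRZ = 64.98°

Step 12: From UB = 4, UP = 10.65, BP = 7, by the inverse law of cosines:
  cos(∠BUP) = (UB² + UP² - BP²) / (2·UB·UP)
  ∠BUP = 19.18°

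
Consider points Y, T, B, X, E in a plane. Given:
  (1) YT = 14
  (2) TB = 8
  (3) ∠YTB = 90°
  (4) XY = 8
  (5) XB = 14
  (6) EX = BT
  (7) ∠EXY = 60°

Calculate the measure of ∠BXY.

Step 1: By the law of cosines on triangle BTY: BY² = 8² + 14² − 2·8·14·cos(90°) = 260, so BY = 2·√65.
Step 2: By the inverse law of cosines on triangle BXY: cos(∠BXY) = (14² + 8² − (2·√65)²) / (2·14·8) = 0/224 = 0, so ∠BXY = 90°.

Therefore, the measure of angle ∠BXY = 90°.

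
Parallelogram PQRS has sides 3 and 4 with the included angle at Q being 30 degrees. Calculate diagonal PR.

Law of cosines: d^2 = 3^2 + 4^2 - 2(3)(4)cos(30°) = 25 - 12*sqrt(3), so d = sqrt(25 - 12*sqrt(3)).

sqrt(25 - 12*sqrt(3))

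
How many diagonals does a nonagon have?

Each of the 9 vertices connects to 6 non-adjacent vertices via diagonals.
Total connections = 9 × 6 = 54, but each diagonal is counted twice.
Number of diagonals = 54 / 2 = 27.

27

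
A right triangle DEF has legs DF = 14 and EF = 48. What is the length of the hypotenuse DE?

In a right triangle, the square of the hypotenuse equals the sum of the squares of the two legs.
The legs are 14 and 48, so the hypotenuse = sqrt(196 + 2304) = sqrt(2500) = 50.

50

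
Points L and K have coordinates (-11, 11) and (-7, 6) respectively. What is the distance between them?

d = sqrt((4)^2 + (-5)^2) = sqrt(41)

sqrt(41)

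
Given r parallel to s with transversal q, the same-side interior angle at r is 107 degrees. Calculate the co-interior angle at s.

Co-interior (same-side interior) angles are between the parallel lines on the same side of the transversal.
Unlike corresponding or alternate interior angles, they are supplementary rather than equal.
So the angle = 180 - 107 = 73 degrees.

73 degrees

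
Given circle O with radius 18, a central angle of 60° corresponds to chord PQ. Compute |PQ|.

Chord length = 2r sin(θ/2)
= 2 × 18 × sin(60°/2)
= 2 × 18 × sin(30°)
= 18

18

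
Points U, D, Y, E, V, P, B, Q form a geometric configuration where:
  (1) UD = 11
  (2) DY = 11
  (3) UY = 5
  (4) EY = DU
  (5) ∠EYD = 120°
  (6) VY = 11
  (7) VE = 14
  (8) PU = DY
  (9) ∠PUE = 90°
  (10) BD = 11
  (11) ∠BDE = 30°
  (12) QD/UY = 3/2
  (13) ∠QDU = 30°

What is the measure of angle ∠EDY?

From the given relations: EY = DU = 11.
Step 1: By the law of cosines on triangle DYE: DE² = 11² + 11² − 2·11·11·cos(120°) = 363, so DE = 11·√3.
Step 2: By the inverse law of cosines on triangle EDY: cos(∠EDY) = ((11·√3)² + 11² − 11²) / (2·11·√3·11) = 363/419.16 = 0.866, so ∠EDY = 30°.

Therefore, the measure of angle ∠EDY = 30°.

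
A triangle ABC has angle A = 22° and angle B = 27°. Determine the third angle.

By the triangle angle sum property, the three interior angles of any triangle add up to 180°.
We know angle A = 22° and angle B = 27°, so their sum is 49°.
Therefore angle C = 180° - 49° = 131°.

131 degrees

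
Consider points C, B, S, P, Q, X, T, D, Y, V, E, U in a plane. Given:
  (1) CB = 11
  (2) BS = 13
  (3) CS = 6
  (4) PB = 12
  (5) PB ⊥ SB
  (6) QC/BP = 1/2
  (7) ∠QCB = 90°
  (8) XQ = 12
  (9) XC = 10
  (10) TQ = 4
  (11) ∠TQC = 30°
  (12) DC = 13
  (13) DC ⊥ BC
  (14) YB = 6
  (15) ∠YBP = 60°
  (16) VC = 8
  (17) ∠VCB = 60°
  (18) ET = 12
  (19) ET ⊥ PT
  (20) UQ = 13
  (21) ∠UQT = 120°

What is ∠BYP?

Step 1: By the law of cosines on triangle YBP: YP² = 6² + 12² − 2·6·12·cos(60°) = 108, so YP = 6·√3.
Step 2: By the inverse law of cosines on triangle BYP: cos(∠BYP) = (6² + (6·√3)² − 12²) / (2·6·6·√3) = 0/124.71 = 0, so ∠BYP = 90°.

Therefore, the measure of angle ∠BYP = 90°.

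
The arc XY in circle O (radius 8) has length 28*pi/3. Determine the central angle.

Arc length L = 2πr × θ/360, so θ = 360L / (2πr).
θ = 360 × 28*pi/3 / (2π × 8)
θ = 210°
θ = 210°

210°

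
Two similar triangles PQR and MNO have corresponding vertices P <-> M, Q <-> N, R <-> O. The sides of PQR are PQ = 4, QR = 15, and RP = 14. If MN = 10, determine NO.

Similar triangles have proportional sides. Setting up the proportion:
MN / PQ = NO / QR
10 / 4 = NO / 15
NO = 15 * 10 / 4 = 75/2.

75/2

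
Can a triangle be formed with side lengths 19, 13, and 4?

No.
The triangle inequality is violated: 13 + 4 = 17 ≤ 19.
These lengths cannot form a triangle.

No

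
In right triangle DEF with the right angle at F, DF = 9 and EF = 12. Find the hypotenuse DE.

By the Pythagorean theorem: DE^2 = DF^2 + EF^2
DE^2 = 9^2 + 12^2 = 81 + 144 = 225
DE = sqrt(225) = 15

15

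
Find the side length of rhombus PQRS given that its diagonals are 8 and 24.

The diagonals of a rhombus bisect each other at right angles.
Half-diagonals: 8/2 = 4 and 24/2 = 12
side = sqrt(4^2 + 12^2)
side = sqrt(16 + 144)
side = sqrt(160) = 4*sqrt(10)

4*sqrt(10)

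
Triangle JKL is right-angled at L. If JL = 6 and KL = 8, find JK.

By the Pythagorean theorem: JK^2 = JL^2 + KL^2
JK^2 = 6^2 + 8^2 = 36 + 64 = 100
JK = sqrt(100) = 10

10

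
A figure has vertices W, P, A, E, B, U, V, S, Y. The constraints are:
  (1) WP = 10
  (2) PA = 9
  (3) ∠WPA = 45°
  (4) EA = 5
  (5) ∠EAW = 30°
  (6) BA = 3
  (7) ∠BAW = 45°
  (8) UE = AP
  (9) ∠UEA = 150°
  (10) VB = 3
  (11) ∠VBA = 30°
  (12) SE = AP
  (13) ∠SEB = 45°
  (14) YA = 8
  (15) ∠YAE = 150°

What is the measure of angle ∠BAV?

Step 1: By the law of cosines on triangle ABV: AV² = 3² + 3² − 2·3·3·cos(30°) = 2.41, so AV ≈ 1.55.
Step 2: By the inverse law of cosines on triangle BAV: cos(∠BAV) = (3² + 1.55² − 3²) / (2·3·1.55) = 2.41/9.32 = 0.2588, so ∠BAV = 75°.

Therefore, the measure of angle ∠BAV = 75°.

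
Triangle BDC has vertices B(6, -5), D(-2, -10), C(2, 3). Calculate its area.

Shoelace: Area = (1/2)|6(-10-3) + -2(3--5) + 2(-5--10)| = (1/2)(84) = 42

42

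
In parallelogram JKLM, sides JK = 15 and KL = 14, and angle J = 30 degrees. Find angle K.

In a parallelogram, consecutive angles are supplementary (sum to 180°).
angle K = 180 - angle J
angle K = 180 - 30
angle K = 150 degrees

150 degrees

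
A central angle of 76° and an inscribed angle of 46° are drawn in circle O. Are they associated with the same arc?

By the inscribed angle theorem, the inscribed angle for a central angle of 76° should be 76° / 2 = 38°.
The given inscribed angle is 46°, which does not equal 38°.
Therefore, no, they do not correspond to the same arc.

No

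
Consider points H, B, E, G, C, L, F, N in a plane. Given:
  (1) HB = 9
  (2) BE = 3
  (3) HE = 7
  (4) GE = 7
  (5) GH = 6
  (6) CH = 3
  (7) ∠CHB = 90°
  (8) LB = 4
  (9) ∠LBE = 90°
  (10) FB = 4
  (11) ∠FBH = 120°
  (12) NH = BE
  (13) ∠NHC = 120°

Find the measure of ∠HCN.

From the given relations: NH = BE = 3.
Step 1: By the law of cosines on triangle CHN: CN² = 3² + 3² − 2·3·3·cos(120°) = 27, so CN = 3·√3.
Step 2: By the inverse law of cosines on triangle HCN: cos(∠HCN) = (3² + (3·√3)² − 3²) / (2·3·3·√3) = 27/31.18 = 0.866, so ∠HCN = 30°.

Therefore, the measure of angle ∠HCN = 30°.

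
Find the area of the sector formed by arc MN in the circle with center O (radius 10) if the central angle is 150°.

The full circle has area πr² = π(10)² = 100*pi.
The sector covers 150° out of 360°, a fraction of 5/12.
Sector area = 100*pi × 5/12 = 125*pi/3.

125*pi/3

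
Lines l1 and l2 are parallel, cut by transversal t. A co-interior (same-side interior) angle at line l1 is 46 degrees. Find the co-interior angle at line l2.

Co-interior angles sum to 180: 180 - 46 = 134 degrees.

134 degrees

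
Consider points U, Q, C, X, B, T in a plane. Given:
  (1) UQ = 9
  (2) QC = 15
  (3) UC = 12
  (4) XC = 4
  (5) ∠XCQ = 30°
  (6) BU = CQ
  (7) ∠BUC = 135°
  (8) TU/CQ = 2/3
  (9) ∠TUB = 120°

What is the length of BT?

From the given relations: BU = CQ = 15; TU = 2/3·CQ = 2/3·15 = 10.
Step 1: By the law of cosines on triangle BUT: BT² = 15² + 10² − 2·15·10·cos(120°) = 475, so BT = 5·√19.

Therefore, the length of BT = 5·√19.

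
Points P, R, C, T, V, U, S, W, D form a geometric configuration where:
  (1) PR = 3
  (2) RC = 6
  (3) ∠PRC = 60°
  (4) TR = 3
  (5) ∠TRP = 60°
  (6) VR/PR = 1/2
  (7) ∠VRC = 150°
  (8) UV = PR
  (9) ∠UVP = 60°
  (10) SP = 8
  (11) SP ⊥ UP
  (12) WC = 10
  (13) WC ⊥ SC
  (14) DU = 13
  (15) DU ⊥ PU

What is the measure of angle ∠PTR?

Step 1: By the law of cosines on triangle TRP: TP² = 3² + 3² − 2·3·3·cos(60°) = 9, so TP = 3.
Step 2: By the inverse law of cosines on triangle PTR: cos(∠PTR) = (3² + 3² − 3²) / (2·3·3) = 9/18 = 0.5, so ∠PTR = 60°.

Therefore, the measure of angle ∠PTR = 60°.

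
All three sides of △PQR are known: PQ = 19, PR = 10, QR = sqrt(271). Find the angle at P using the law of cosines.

By the inverse law of cosines: cos(P) = (PQ² + PR² - QR²) / (2 × PQ × PR)
cos(P) = (19² + 10² - (sqrt(271))²) / (2 × 19 × 10)
cos(P) = (361 + 100 - (271)) / 380
cos(P) = 1/2
P = arccos(1/2) = 60°

60°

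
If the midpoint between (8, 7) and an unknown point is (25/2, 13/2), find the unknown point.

Using the midpoint formula: M = ((x1 + x2)/2, (y1 + y2)/2)
We know M = (25/2, 13/2) and K = (8, 7)
For x: 25/2 = (8 + x2)/2, so x2 = 2*25/2 - 8 = 17
For y: 13/2 = (7 + y2)/2, so y2 = 2*13/2 - 7 = 6
L = (17, 6)

(17, 6)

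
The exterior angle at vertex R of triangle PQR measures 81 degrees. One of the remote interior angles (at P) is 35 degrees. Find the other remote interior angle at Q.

angle Q = 81 - 35 = 46 degrees (exterior angle theorem).

46 degrees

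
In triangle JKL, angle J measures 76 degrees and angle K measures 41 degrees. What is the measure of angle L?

angle L = 180 - 76 - 41 = 63 degrees.

63 degrees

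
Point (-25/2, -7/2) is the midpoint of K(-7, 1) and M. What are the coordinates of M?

Using the midpoint formula: M = ((x1 + x2)/2, (y1 + y2)/2)
We know M = (-25/2, -7/2) and K = (-7, 1)
For x: -25/2 = (-7 + x2)/2, so x2 = 2*-25/2 - -7 = -18
For y: -7/2 = (1 + y2)/2, so y2 = 2*-7/2 - 1 = -8
M = (-18, -8)

(-18, -8)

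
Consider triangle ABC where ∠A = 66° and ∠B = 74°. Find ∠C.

By the triangle angle sum property, the three interior angles of any triangle add up to 180°.
We know angle A = 66° and angle B = 74°, so their sum is 140°.
Therefore angle C = 180° - 140° = 40°.

40 degrees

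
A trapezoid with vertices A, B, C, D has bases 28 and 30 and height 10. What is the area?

Area = (28 + 30) * 10 / 2 = 580 / 2 = 290

290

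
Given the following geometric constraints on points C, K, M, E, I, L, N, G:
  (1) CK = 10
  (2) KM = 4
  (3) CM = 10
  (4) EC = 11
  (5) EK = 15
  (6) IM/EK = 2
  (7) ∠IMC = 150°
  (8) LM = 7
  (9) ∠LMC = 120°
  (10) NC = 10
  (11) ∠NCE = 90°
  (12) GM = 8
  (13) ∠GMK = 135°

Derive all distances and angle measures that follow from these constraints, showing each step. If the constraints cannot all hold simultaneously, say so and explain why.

The constraints are consistent.

From the given relations:
  IM = 2·EK = 2·15 = 30

Step 1: From CM = 10, MI = 30, and ∠CMI = 150°, by the law of cosines:
  CI² = CM² + MI² - 2·CM·MI·cos(150°) = 100 + 900 + 519.6 = 1520
  CI ≈ 38.98

Step 2: From CM = 10, ML = 7, and ∠CML = 120°, by the law of cosines:
  CL² = CM² + ML² - 2·CM·ML·cos(120°) = 100 + 49 + 70 = 219
  CL ≈ 14.8

Step 3: From KM = 4, MG = 8, and ∠KMG = 135°, by the law of cosines:
  KG² = KM² + MG² - 2·KM·MG·cos(135°) = 16 + 64 + 45.25 = 125.3
  KG ≈ 11.19

Step 4: From EC = 11, CN = 10, and ∠ECN = 90°, by the law of cosines:
  EN² = EC² + CN² - 2·EC·CN·cos(90°) = 121 + 100 - 0 = 221
  EN ≈ 14.87

Step 5: From CE = 11, CK = 10, EK = 15, by the inverse law of cosines:
  cos(∠ECK) = (CE² + CK² - EK²) / (2·CE·CK)
  ∠ECK = 91.04°

Step 6: From CK = 10, CM = 10, KM = 4, by the inverse law of cosines:
  cos(∠KCM) = (CK² + CM² - KM²) / (2·CK·CM)
  ∠KCM = 23.07°

Step 7: From KC = 10, KE = 15, CE = 11, by the inverse law of cosines:
  cos(∠CKE) = (KC² + KE² - CE²) / (2·KC·KE)
  ∠CKE = 47.16°

Step 8: From KC = 10, KM = 4, CM = 10, by the inverse law of cosines:
  cos(∠CKM) = (KC² + KM² - CM²) / (2·KC·KM)
  ∠CKM = 78.46°

Step 9: From MC = 10, MK = 4, CK = 10, by the inverse law of cosines:
  cos(∠CMK) = (MC² + MK² - CK²) / (2·MC·MK)
  ∠CMK = 78.46°

Step 10: From EC = 11, EK = 15, CK = 10, by the inverse law of cosines:
  cos(∠CEK) = (EC² + EK² - CK²) / (2·EC·EK)
  ∠CEK = 41.8°

Step 11: From CI = 38.98, CM = 10, IM = 30, by the inverse law of cosines:
  cos(∠ICM) = (CI² + CM² - IM²) / (2·CI·CM)
  ∠ICM = 22.63°

Step 12: From CL = 14.8, CM = 10, LM = 7, by the inverse law of cosines:
  cos(∠LCM) = (CL² + CM² - LM²) / (2·CL·CM)
  ∠LCM = 24.18°

Step 13: From KG = 11.19, KM = 4, GM = 8, by the inverse law of cosines:
  cos(∠GKM) = (KG² + KM² - GM²) / (2·KG·KM)
  ∠GKM = 30.36°

Step 14: From EC = 11, EN = 14.87, CN = 10, by the inverse law of cosines:
  cos(∠CEN) = (EC² + EN² - CN²) / (2·EC·EN)
  ∠CEN = 42.27°

Step 15: From IC = 38.98, IM = 30, CM = 10, by the inverse law of cosines:
  cos(∠CIM) = (IC² + IM² - CM²) / (2·IC·IM)
  ∠CIM = 7.37°

Step 16: From LC = 14.8, LM = 7, CM = 10, by the inverse law of cosines:
  cos(∠CLM) = (LC² + LM² - CM²) / (2·LC·LM)
  ∠CLM = 35.82°

Step 17: From NC = 10, NE = 14.87, CE = 11, by the inverse law of cosines:
  cos(∠CNE) = (NC² + NE² - CE²) / (2·NC·NE)
  ∠CNE = 47.73°

Step 18: From GK = 11.19, GM = 8, KM = 4, by the inverse law of cosines:
  cos(∠KGM) = (GK² + GM² - KM²) / (2·GK·GM)
  ∠KGM = 14.64°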